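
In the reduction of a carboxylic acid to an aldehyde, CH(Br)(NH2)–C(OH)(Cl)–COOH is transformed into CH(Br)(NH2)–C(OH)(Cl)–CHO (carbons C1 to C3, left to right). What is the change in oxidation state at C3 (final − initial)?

-2

Before: C3 has 1 bond to C, 3 bonds to O → oxidation state +3.
After: C3 has 1 bond to C, 1 bond to H, 2 bonds to O → oxidation state +1.
Δ = +1 − (+3) = -2, so this is a reduction at C3.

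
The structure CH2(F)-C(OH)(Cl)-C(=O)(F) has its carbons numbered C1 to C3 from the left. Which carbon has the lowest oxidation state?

C1

Tallying each carbon's bonds:
C1: 1C, 2H, 1F → 0 − 2 + 1 = -1
C2: 2C, 1O, 1Cl → 0 + 1 + 1 = +2
C3: 1C, 2O, 1F → 0 + 2 + 1 = +3
The most reduced carbon is C1 at -1.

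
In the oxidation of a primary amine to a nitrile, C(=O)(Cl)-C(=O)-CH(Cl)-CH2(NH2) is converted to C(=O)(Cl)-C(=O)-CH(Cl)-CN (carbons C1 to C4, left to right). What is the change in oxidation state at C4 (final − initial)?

Before: C4 has 1 bond to C, 2 bonds to H, 1 bond to N → oxidation state -1.
After: C4 has 1 bond to C, 3 bonds to N → oxidation state +3.
Δ = +3 − (-1) = +4, so this is an oxidation at C4.

+4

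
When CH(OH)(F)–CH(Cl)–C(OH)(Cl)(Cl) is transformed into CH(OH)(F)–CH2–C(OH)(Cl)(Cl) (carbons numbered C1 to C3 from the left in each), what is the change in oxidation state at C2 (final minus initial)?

-2

Before: C2 has 2 bonds to C, 1 bond to H, 1 bond to Cl → oxidation state 0.
After: C2 has 2 bonds to C, 2 bonds to H → oxidation state -2.
Δ = -2 − (0) = -2, so this is a reduction at C2.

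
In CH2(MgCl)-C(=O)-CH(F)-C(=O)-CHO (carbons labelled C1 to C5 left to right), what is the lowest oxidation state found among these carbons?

Tallying each carbon's bonds:
C1: 1C, 2H, 1Mg → 0 − 2 − 1 = -3
C2: 2C, 2O → 0 + 2 = +2
C3: 2C, 1H, 1F → 0 − 1 + 1 = 0
C4: 2C, 2O → 0 + 2 = +2
C5: 1C, 1H, 2O → 0 − 1 + 2 = +1
The lowest value is -3.

-3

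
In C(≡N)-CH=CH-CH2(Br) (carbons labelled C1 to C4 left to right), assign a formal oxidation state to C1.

C1 has one bond to C (0), a triple bond to N (3×+1 = +3).
Oxidation state = 0 + 3 = +3.

+3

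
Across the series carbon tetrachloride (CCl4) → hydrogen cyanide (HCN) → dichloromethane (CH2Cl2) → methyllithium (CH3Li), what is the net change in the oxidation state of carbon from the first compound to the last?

Carbon oxidation states along the series — carbon tetrachloride: +4, hydrogen cyanide: +2, dichloromethane: 0, methyllithium: -4.
Net change = -4 − (+4) = -8.

-8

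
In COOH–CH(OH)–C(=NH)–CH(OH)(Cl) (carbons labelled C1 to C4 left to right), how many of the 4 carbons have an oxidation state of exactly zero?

Each bond to a more electronegative atom (O, N, halogen) counts +1, each bond to a less electronegative atom (H, metal, B, Si) counts −1, and each C–C bond counts 0. Tallying each carbon:
C1: 1C, 3O → 0 + 3 = +3
C2: 2C, 1H, 1O → 0 − 1 + 1 = 0
C3: 2C, 2N → 0 + 2 = +2
C4: 1C, 1H, 1O, 1Cl → 0 − 1 + 1 + 1 = +1
1 carbon (C2) meets the condition.

1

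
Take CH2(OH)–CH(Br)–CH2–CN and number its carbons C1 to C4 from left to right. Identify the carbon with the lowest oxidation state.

C3

Bonds to more-electronegative neighbours contribute +1 each, bonds to H or metals contribute −1 each, and C–C bonds contribute 0. Tallying each carbon:
C1: 1C, 2H, 1O → 0 − 2 + 1 = -1
C2: 2C, 1H, 1Br → 0 − 1 + 1 = 0
C3: 2C, 2H → 0 − 2 = -2
C4: 1C, 3N → 0 + 3 = +3
The most reduced carbon is C3 at -2.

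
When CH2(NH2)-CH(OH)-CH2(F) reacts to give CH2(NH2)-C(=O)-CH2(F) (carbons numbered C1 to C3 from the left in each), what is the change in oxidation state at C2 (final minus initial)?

+2

Before: C2 has 2 bonds to C, 1 bond to H, 1 bond to O → oxidation state 0.
After: C2 has 2 bonds to C, 2 bonds to O → oxidation state +2.
Δ = +2 − (0) = +2, so this is an oxidation at C2.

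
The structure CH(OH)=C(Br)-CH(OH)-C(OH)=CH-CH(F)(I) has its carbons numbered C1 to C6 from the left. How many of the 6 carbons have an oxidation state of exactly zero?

Assign +1 per bond to O/N/halogen, −1 per bond to H or an electropositive element, and 0 per bond to carbon. Tallying each carbon:
C1: 2C, 1H, 1O → 0 − 1 + 1 = 0
C2: 3C, 1Br → 0 + 1 = +1
C3: 2C, 1H, 1O → 0 − 1 + 1 = 0
C4: 3C, 1O → 0 + 1 = +1
C5: 3C, 1H → 0 − 1 = -1
C6: 1C, 1H, 1F, 1I → 0 − 1 + 1 + 1 = +1
2 carbons (C1, C3) meet the condition.

2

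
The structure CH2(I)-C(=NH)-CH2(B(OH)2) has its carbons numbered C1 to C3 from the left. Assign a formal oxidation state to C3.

Count +1 for every bond to an atom more electronegative than carbon and −1 for every bond to one less electronegative; C–C bonds are 0.
C3 has one bond to C (0), one bond to H (-1), one bond to H (-1), one bond to B (-1).
Oxidation state = 0 − 1 − 1 − 1 = -3.

-3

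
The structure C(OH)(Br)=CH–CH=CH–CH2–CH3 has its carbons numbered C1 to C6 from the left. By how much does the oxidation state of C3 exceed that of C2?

C3: 3C, 1H → 0 − 1 = -1
C2: 3C, 1H → 0 − 1 = -1
Difference: -1 − (-1) = 0.

0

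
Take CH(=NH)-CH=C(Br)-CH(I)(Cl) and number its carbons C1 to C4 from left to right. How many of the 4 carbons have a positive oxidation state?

Bonds to more-electronegative neighbours contribute +1 each, bonds to H or metals contribute −1 each, and C–C bonds contribute 0. Tallying each carbon:
C1: 1C, 1H, 2N → 0 − 1 + 2 = +1
C2: 3C, 1H → 0 − 1 = -1
C3: 3C, 1Br → 0 + 1 = +1
C4: 1C, 1H, 1Cl, 1I → 0 − 1 + 1 + 1 = +1
3 carbons (C1, C3, C4) meet the condition.

3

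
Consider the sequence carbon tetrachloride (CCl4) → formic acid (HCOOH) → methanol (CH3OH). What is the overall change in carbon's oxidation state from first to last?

Carbon oxidation states along the series — carbon tetrachloride: +4, formic acid: +2, methanol: -2.
Net change = -2 − (+4) = -6.

-6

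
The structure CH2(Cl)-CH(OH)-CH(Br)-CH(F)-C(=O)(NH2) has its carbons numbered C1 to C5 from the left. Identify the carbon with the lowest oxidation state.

Assign +1 per bond to O/N/halogen, −1 per bond to H or an electropositive element, and 0 per bond to carbon. Tallying each carbon:
C1: 1C, 2H, 1Cl → 0 − 2 + 1 = -1
C2: 2C, 1H, 1O → 0 − 1 + 1 = 0
C3: 2C, 1H, 1Br → 0 − 1 + 1 = 0
C4: 2C, 1H, 1F → 0 − 1 + 1 = 0
C5: 1C, 2O, 1N → 0 + 2 + 1 = +3
The most reduced carbon is C1 at -1.

C1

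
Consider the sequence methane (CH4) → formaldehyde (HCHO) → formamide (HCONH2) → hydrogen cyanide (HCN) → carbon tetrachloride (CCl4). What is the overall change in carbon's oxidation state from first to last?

+8

Carbon oxidation states along the series — methane: -4, formaldehyde: 0, formamide: +2, hydrogen cyanide: +2, carbon tetrachloride: +4.
Net change = +4 − (-4) = +8.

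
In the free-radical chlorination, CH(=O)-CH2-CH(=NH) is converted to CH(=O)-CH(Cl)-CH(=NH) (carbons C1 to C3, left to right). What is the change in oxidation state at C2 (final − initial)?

Before: C2 has 2 bonds to C, 2 bonds to H → oxidation state -2.
After: C2 has 2 bonds to C, 1 bond to H, 1 bond to Cl → oxidation state 0.
Δ = 0 − (-2) = +2, so this is an oxidation at C2.

+2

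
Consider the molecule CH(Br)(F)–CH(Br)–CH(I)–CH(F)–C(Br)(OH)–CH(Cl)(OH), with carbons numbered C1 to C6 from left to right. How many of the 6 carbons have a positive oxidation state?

Assign +1 per bond to O/N/halogen, −1 per bond to H or an electropositive element, and 0 per bond to carbon. Tallying each carbon:
C1: 1C, 1H, 1F, 1Br → 0 − 1 + 1 + 1 = +1
C2: 2C, 1H, 1Br → 0 − 1 + 1 = 0
C3: 2C, 1H, 1I → 0 − 1 + 1 = 0
C4: 2C, 1H, 1F → 0 − 1 + 1 = 0
C5: 2C, 1O, 1Br → 0 + 1 + 1 = +2
C6: 1C, 1H, 1O, 1Cl → 0 − 1 + 1 + 1 = +1
3 carbons (C1, C5, C6) meet the condition.

3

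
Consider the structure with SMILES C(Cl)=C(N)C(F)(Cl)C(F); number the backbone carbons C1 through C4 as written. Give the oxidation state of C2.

+1

Count +1 for every bond to an atom more electronegative than carbon and −1 for every bond to one less electronegative; C–C bonds are 0.
C2 has a double bond to C (2×0 = 0), one bond to C (0), one bond to N (+1).
Oxidation state = 0 + 0 + 1 = +1.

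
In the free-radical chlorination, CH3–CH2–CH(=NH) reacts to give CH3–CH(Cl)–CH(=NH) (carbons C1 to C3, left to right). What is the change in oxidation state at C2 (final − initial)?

Before: C2 has 2 bonds to C, 2 bonds to H → oxidation state -2.
After: C2 has 2 bonds to C, 1 bond to H, 1 bond to Cl → oxidation state 0.
Δ = 0 − (-2) = +2, so this is an oxidation at C2.

+2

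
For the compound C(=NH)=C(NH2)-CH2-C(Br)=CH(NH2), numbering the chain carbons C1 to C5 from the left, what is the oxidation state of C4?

C4 has one bond to C (0), a double bond to C (2×0 = 0), one bond to Br (+1).
Oxidation state = 0 + 0 + 1 = +1.

+1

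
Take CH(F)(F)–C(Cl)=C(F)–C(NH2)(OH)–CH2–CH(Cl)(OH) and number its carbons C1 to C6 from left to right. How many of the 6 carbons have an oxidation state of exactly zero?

0

Count +1 for every bond to an atom more electronegative than carbon and −1 for every bond to one less electronegative; C–C bonds are 0. Tallying each carbon:
C1: 1C, 1H, 2F → 0 − 1 + 2 = +1
C2: 3C, 1Cl → 0 + 1 = +1
C3: 3C, 1F → 0 + 1 = +1
C4: 2C, 1O, 1N → 0 + 1 + 1 = +2
C5: 2C, 2H → 0 − 2 = -2
C6: 1C, 1H, 1O, 1Cl → 0 − 1 + 1 + 1 = +1
0 carbons meet the condition.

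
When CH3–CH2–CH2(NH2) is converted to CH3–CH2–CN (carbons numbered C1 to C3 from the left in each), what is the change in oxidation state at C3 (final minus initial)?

Before: C3 has 1 bond to C, 2 bonds to H, 1 bond to N → oxidation state -1.
After: C3 has 1 bond to C, 3 bonds to N → oxidation state +3.
Δ = +3 − (-1) = +4, so this is an oxidation at C3.

+4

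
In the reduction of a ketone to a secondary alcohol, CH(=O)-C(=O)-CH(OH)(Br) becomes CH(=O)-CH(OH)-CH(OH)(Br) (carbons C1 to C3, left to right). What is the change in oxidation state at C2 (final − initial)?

Before: C2 has 2 bonds to C, 2 bonds to O → oxidation state +2.
After: C2 has 2 bonds to C, 1 bond to H, 1 bond to O → oxidation state 0.
Δ = 0 − (+2) = -2, so this is a reduction at C2.

-2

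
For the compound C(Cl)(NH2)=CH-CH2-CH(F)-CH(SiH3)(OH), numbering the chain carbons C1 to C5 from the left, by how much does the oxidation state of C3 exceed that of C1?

C3: 2C, 2H → 0 − 2 = -2
C1: 2C, 1N, 1Cl → 0 + 1 + 1 = +2
Difference: -2 − (+2) = -4.

-4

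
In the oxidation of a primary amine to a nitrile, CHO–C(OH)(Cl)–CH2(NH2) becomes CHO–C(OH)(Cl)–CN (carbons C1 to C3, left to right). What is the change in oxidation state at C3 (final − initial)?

Before: C3 has 1 bond to C, 2 bonds to H, 1 bond to N → oxidation state -1.
After: C3 has 1 bond to C, 3 bonds to N → oxidation state +3.
Δ = +3 − (-1) = +4, so this is an oxidation at C3.

+4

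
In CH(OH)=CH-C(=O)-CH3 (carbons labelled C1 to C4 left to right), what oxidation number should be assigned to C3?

C3 has one bond to C (0), one bond to C (0), a double bond to O (2×+1 = +2).
Oxidation state = 0 + 0 + 2 = +2.

+2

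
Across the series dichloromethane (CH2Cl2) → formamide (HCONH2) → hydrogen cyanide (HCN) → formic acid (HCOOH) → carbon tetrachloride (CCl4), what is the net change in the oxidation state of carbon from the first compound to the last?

+4

Carbon oxidation states along the series — dichloromethane: 0, formamide: +2, hydrogen cyanide: +2, formic acid: +2, carbon tetrachloride: +4.
Net change = +4 − (0) = +4.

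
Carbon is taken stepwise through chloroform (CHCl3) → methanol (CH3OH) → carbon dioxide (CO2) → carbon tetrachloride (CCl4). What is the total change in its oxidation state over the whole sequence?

+2

Carbon oxidation states along the series — chloroform: +2, methanol: -2, carbon dioxide: +4, carbon tetrachloride: +4.
Net change = +4 − (+2) = +2.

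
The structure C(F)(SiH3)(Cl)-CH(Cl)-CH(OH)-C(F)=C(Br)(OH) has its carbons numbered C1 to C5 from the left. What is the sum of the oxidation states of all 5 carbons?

Count +1 for every bond to an atom more electronegative than carbon and −1 for every bond to one less electronegative; C–C bonds are 0. Tallying each carbon:
C1: 1C, 1F, 1Cl, 1Si → 0 + 1 + 1 − 1 = +1
C2: 2C, 1H, 1Cl → 0 − 1 + 1 = 0
C3: 2C, 1H, 1O → 0 − 1 + 1 = 0
C4: 3C, 1F → 0 + 1 = +1
C5: 2C, 1O, 1Br → 0 + 1 + 1 = +2
Sum = +1 + 0 + 0 + 1 + 2 = +4.

+4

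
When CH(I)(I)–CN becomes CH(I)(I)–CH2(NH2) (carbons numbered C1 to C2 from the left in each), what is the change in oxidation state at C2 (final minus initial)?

-4

Before: C2 has 1 bond to C, 3 bonds to N → oxidation state +3.
After: C2 has 1 bond to C, 2 bonds to H, 1 bond to N → oxidation state -1.
Δ = -1 − (+3) = -4, so this is a reduction at C2.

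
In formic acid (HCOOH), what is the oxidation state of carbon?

+2

Bonds to more-electronegative neighbours contribute +1 each, bonds to H or metals contribute −1 each, and C–C bonds contribute 0.
The carbon has one bond to H (-1), a double bond to O (2×+1 = +2), one bond to O (+1).
Oxidation state = -1 + 2 + 1 = +2.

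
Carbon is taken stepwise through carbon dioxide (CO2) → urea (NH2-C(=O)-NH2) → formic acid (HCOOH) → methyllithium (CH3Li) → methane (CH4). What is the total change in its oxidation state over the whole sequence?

Carbon oxidation states along the series — carbon dioxide: +4, urea: +4, formic acid: +2, methyllithium: -4, methane: -4.
Net change = -4 − (+4) = -8.

-8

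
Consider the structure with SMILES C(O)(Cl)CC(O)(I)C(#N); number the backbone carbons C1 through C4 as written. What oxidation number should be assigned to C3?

+2

Assign +1 per bond to O/N/halogen, −1 per bond to H or an electropositive element, and 0 per bond to carbon.
C3 has one bond to C (0), one bond to C (0), one bond to O (+1), one bond to I (+1).
Oxidation state = 0 + 0 + 1 + 1 = +2.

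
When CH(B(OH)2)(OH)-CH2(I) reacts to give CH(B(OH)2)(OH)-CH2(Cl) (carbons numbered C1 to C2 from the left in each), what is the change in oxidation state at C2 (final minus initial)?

Before: C2 has 1 bond to C, 2 bonds to H, 1 bond to I → oxidation state -1.
After: C2 has 1 bond to C, 2 bonds to H, 1 bond to Cl → oxidation state -1.
Δ = -1 − (-1) = 0, so no net redox change at C2.

0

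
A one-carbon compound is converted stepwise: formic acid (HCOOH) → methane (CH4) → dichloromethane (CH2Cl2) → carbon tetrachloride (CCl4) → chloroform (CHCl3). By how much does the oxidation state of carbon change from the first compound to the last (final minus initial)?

Carbon oxidation states along the series — formic acid: +2, methane: -4, dichloromethane: 0, carbon tetrachloride: +4, chloroform: +2.
Net change = +2 − (+2) = 0.

0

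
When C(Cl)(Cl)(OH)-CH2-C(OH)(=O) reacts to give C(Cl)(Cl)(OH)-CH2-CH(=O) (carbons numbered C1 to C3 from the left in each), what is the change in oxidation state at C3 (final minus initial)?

-2

Before: C3 has 1 bond to C, 3 bonds to O → oxidation state +3.
After: C3 has 1 bond to C, 1 bond to H, 2 bonds to O → oxidation state +1.
Δ = +1 − (+3) = -2, so this is a reduction at C3.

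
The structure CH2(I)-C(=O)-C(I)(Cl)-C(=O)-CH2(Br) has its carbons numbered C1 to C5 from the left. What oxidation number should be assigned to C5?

Count +1 for every bond to an atom more electronegative than carbon and −1 for every bond to one less electronegative; C–C bonds are 0.
C5 has one bond to C (0), one bond to Br (+1), one bond to H (-1), one bond to H (-1).
Oxidation state = 0 + 1 − 1 − 1 = -1.

-1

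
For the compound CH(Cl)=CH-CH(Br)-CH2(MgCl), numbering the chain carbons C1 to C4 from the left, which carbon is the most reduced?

Tallying each carbon's bonds:
C1: 2C, 1H, 1Cl → 0 − 1 + 1 = 0
C2: 3C, 1H → 0 − 1 = -1
C3: 2C, 1H, 1Br → 0 − 1 + 1 = 0
C4: 1C, 2H, 1Mg → 0 − 2 − 1 = -3
The most reduced carbon is C4 at -3.

C4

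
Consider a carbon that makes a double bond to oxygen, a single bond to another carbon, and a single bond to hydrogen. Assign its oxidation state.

Bonds to more-electronegative neighbours contribute +1 each, bonds to H or metals contribute −1 each, and C–C bonds contribute 0.
The carbon has one bond to C (0), one bond to H (-1), a double bond to O (2×+1 = +2).
Oxidation state = 0 − 1 + 2 = +1.

+1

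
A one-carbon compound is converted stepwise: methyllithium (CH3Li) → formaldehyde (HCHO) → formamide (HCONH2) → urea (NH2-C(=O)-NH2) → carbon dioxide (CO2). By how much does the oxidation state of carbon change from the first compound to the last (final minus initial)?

+8

Carbon oxidation states along the series — methyllithium: -4, formaldehyde: 0, formamide: +2, urea: +4, carbon dioxide: +4.
Net change = +4 − (-4) = +8.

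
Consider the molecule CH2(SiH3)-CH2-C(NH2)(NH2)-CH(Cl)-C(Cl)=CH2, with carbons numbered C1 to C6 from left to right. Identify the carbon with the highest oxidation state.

C3

Bonds to more-electronegative neighbours contribute +1 each, bonds to H or metals contribute −1 each, and C–C bonds contribute 0. Tallying each carbon:
C1: 1C, 2H, 1Si → 0 − 2 − 1 = -3
C2: 2C, 2H → 0 − 2 = -2
C3: 2C, 2N → 0 + 2 = +2
C4: 2C, 1H, 1Cl → 0 − 1 + 1 = 0
C5: 3C, 1Cl → 0 + 1 = +1
C6: 2C, 2H → 0 − 2 = -2
The most oxidised carbon is C3 at +2.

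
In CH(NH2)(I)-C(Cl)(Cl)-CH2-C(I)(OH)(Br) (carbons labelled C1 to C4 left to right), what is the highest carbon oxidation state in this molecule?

Count +1 for every bond to an atom more electronegative than carbon and −1 for every bond to one less electronegative; C–C bonds are 0. Tallying each carbon:
C1: 1C, 1H, 1N, 1I → 0 − 1 + 1 + 1 = +1
C2: 2C, 2Cl → 0 + 2 = +2
C3: 2C, 2H → 0 − 2 = -2
C4: 1C, 1O, 1Br, 1I → 0 + 1 + 1 + 1 = +3
The highest value is +3.

+3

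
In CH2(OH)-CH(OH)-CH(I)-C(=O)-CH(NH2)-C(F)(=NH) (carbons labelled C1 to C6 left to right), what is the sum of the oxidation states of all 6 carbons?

Count +1 for every bond to an atom more electronegative than carbon and −1 for every bond to one less electronegative; C–C bonds are 0. Tallying each carbon:
C1: 1C, 2H, 1O → 0 − 2 + 1 = -1
C2: 2C, 1H, 1O → 0 − 1 + 1 = 0
C3: 2C, 1H, 1I → 0 − 1 + 1 = 0
C4: 2C, 2O → 0 + 2 = +2
C5: 2C, 1H, 1N → 0 − 1 + 1 = 0
C6: 1C, 2N, 1F → 0 + 2 + 1 = +3
Sum = -1 + 0 + 0 + 2 + 0 + 3 = +4.

+4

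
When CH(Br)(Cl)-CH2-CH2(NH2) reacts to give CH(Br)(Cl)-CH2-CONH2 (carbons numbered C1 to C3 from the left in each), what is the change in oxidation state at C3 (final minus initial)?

+4

Before: C3 has 1 bond to C, 2 bonds to H, 1 bond to N → oxidation state -1.
After: C3 has 1 bond to C, 2 bonds to O, 1 bond to N → oxidation state +3.
Δ = +3 − (-1) = +4, so this is an oxidation at C3.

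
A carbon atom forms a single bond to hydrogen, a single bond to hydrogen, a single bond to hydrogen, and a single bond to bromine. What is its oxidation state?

-2

Bonds to more-electronegative neighbours contribute +1 each, bonds to H or metals contribute −1 each, and C–C bonds contribute 0.
The carbon has one bond to H (-1), one bond to Br (+1), one bond to H (-1), one bond to H (-1).
Oxidation state = -1 + 1 − 1 − 1 = -2.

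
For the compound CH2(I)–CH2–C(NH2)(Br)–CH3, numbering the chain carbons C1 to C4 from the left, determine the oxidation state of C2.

-2

C2 has one bond to C (0), one bond to C (0), one bond to H (-1), one bond to H (-1).
Oxidation state = 0 + 0 − 1 − 1 = -2.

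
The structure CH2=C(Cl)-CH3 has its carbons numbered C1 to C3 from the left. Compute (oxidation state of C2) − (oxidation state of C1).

C2: 3C, 1Cl → 0 + 1 = +1
C1: 2C, 2H → 0 − 2 = -2
Difference: +1 − (-2) = +3.

+3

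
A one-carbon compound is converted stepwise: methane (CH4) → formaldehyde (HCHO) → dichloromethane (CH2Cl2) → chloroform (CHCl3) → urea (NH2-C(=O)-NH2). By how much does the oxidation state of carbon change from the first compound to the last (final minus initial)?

Carbon oxidation states along the series — methane: -4, formaldehyde: 0, dichloromethane: 0, chloroform: +2, urea: +4.
Net change = +4 − (-4) = +8.

+8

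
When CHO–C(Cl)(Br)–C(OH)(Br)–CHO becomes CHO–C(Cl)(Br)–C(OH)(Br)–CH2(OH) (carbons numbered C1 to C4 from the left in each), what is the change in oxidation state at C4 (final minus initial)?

-2

Before: C4 has 1 bond to C, 1 bond to H, 2 bonds to O → oxidation state +1.
After: C4 has 1 bond to C, 2 bonds to H, 1 bond to O → oxidation state -1.
Δ = -1 − (+1) = -2, so this is a reduction at C4.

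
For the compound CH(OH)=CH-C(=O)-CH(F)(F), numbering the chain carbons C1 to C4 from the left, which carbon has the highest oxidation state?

Tallying each carbon's bonds:
C1: 2C, 1H, 1O → 0 − 1 + 1 = 0
C2: 3C, 1H → 0 − 1 = -1
C3: 2C, 2O → 0 + 2 = +2
C4: 1C, 1H, 2F → 0 − 1 + 2 = +1
The most oxidised carbon is C3 at +2.

C3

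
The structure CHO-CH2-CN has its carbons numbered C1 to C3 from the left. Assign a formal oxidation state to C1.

+1

C1 has one bond to C (0), one bond to H (-1), a double bond to O (2×+1 = +2).
Oxidation state = 0 − 1 + 2 = +1.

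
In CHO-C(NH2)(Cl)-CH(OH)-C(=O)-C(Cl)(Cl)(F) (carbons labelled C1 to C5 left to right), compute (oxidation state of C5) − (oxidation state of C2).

C5: 1C, 1F, 2Cl → 0 + 1 + 2 = +3
C2: 2C, 1N, 1Cl → 0 + 1 + 1 = +2
Difference: +3 − (+2) = +1.

+1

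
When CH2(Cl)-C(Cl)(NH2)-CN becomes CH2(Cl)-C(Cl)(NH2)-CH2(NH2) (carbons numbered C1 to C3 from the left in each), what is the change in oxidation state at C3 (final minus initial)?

-4

Before: C3 has 1 bond to C, 3 bonds to N → oxidation state +3.
After: C3 has 1 bond to C, 2 bonds to H, 1 bond to N → oxidation state -1.
Δ = -1 − (+3) = -4, so this is a reduction at C3.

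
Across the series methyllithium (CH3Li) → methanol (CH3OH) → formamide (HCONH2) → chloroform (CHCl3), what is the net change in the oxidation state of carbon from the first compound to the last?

+6

Carbon oxidation states along the series — methyllithium: -4, methanol: -2, formamide: +2, chloroform: +2.
Net change = +2 − (-4) = +6.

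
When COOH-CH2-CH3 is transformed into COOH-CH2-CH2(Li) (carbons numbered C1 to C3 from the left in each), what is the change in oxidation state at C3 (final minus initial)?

0

Before: C3 has 1 bond to C, 3 bonds to H → oxidation state -3.
After: C3 has 1 bond to C, 2 bonds to H, 1 bond to Li → oxidation state -3.
Δ = -3 − (-3) = 0, so no net redox change at C3.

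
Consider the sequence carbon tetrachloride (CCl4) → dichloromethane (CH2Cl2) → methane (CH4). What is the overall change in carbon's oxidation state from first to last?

Carbon oxidation states along the series — carbon tetrachloride: +4, dichloromethane: 0, methane: -4.
Net change = -4 − (+4) = -8.

-8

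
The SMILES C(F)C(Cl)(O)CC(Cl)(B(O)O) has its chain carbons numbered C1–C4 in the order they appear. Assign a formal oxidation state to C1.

-1

C1 has one bond to C (0), one bond to H (-1), one bond to F (+1), one bond to H (-1).
Oxidation state = 0 − 1 + 1 − 1 = -1.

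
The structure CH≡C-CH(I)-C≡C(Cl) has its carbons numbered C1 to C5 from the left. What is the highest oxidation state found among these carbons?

+1

Bonds to more-electronegative neighbours contribute +1 each, bonds to H or metals contribute −1 each, and C–C bonds contribute 0. Tallying each carbon:
C1: 3C, 1H → 0 − 1 = -1
C2: 4C → 0 = 0
C3: 2C, 1H, 1I → 0 − 1 + 1 = 0
C4: 4C → 0 = 0
C5: 3C, 1Cl → 0 + 1 = +1
The highest value is +1.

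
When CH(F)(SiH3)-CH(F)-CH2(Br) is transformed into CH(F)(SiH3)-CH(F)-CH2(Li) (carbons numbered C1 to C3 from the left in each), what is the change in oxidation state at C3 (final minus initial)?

Before: C3 has 1 bond to C, 2 bonds to H, 1 bond to Br → oxidation state -1.
After: C3 has 1 bond to C, 2 bonds to H, 1 bond to Li → oxidation state -3.
Δ = -3 − (-1) = -2, so this is a reduction at C3.

-2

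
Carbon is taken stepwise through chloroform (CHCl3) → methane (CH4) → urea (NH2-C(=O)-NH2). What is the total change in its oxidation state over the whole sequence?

+2

Carbon oxidation states along the series — chloroform: +2, methane: -4, urea: +4.
Net change = +4 − (+2) = +2.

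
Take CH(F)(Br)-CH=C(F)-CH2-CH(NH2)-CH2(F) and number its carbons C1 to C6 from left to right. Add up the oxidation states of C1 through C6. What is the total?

-2

Count +1 for every bond to an atom more electronegative than carbon and −1 for every bond to one less electronegative; C–C bonds are 0. Tallying each carbon:
C1: 1C, 1H, 1F, 1Br → 0 − 1 + 1 + 1 = +1
C2: 3C, 1H → 0 − 1 = -1
C3: 3C, 1F → 0 + 1 = +1
C4: 2C, 2H → 0 − 2 = -2
C5: 2C, 1H, 1N → 0 − 1 + 1 = 0
C6: 1C, 2H, 1F → 0 − 2 + 1 = -1
Sum = +1 − 1 + 1 − 2 + 0 − 1 = -2.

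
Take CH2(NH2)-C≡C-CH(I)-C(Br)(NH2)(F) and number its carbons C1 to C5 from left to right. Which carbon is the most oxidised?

C5

Each bond to a more electronegative atom (O, N, halogen) counts +1, each bond to a less electronegative atom (H, metal, B, Si) counts −1, and each C–C bond counts 0. Tallying each carbon:
C1: 1C, 2H, 1N → 0 − 2 + 1 = -1
C2: 4C → 0 = 0
C3: 4C → 0 = 0
C4: 2C, 1H, 1I → 0 − 1 + 1 = 0
C5: 1C, 1N, 1F, 1Br → 0 + 1 + 1 + 1 = +3
The most oxidised carbon is C5 at +3.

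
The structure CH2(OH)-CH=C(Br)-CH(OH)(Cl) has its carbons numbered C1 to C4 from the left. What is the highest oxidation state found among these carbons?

+1

Tallying each carbon's bonds:
C1: 1C, 2H, 1O → 0 − 2 + 1 = -1
C2: 3C, 1H → 0 − 1 = -1
C3: 3C, 1Br → 0 + 1 = +1
C4: 1C, 1H, 1O, 1Cl → 0 − 1 + 1 + 1 = +1
The highest value is +1.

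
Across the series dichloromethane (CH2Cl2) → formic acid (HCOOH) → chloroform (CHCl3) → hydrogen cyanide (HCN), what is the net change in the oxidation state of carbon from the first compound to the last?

+2

Carbon oxidation states along the series — dichloromethane: 0, formic acid: +2, chloroform: +2, hydrogen cyanide: +2.
Net change = +2 − (0) = +2.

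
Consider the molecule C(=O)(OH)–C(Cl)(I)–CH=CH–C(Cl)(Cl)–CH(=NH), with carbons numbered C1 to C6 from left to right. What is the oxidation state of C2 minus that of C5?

C2: 2C, 1Cl, 1I → 0 + 1 + 1 = +2
C5: 2C, 2Cl → 0 + 2 = +2
Difference: +2 − (+2) = 0.

0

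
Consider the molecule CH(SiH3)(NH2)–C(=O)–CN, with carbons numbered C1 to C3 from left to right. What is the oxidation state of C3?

Bonds to more-electronegative neighbours contribute +1 each, bonds to H or metals contribute −1 each, and C–C bonds contribute 0.
C3 has one bond to C (0), a triple bond to N (3×+1 = +3).
Oxidation state = 0 + 3 = +3.

+3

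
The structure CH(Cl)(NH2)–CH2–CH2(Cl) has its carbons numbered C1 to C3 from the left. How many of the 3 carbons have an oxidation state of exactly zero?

Count +1 for every bond to an atom more electronegative than carbon and −1 for every bond to one less electronegative; C–C bonds are 0. Tallying each carbon:
C1: 1C, 1H, 1N, 1Cl → 0 − 1 + 1 + 1 = +1
C2: 2C, 2H → 0 − 2 = -2
C3: 1C, 2H, 1Cl → 0 − 2 + 1 = -1
0 carbons meet the condition.

0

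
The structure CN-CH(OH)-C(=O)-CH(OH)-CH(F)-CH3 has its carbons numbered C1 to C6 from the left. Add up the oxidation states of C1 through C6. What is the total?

+2

Tallying each carbon's bonds:
C1: 1C, 3N → 0 + 3 = +3
C2: 2C, 1H, 1O → 0 − 1 + 1 = 0
C3: 2C, 2O → 0 + 2 = +2
C4: 2C, 1H, 1O → 0 − 1 + 1 = 0
C5: 2C, 1H, 1F → 0 − 1 + 1 = 0
C6: 1C, 3H → 0 − 3 = -3
Sum = +3 + 0 + 2 + 0 + 0 − 3 = +2.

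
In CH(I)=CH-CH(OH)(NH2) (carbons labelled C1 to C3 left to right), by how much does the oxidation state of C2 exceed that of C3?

-2

C2: 3C, 1H → 0 − 1 = -1
C3: 1C, 1H, 1O, 1N → 0 − 1 + 1 + 1 = +1
Difference: -1 − (+1) = -2.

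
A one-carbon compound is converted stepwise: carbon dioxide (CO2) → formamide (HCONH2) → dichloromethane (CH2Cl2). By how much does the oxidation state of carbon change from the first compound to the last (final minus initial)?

Carbon oxidation states along the series — carbon dioxide: +4, formamide: +2, dichloromethane: 0.
Net change = 0 − (+4) = -4.

-4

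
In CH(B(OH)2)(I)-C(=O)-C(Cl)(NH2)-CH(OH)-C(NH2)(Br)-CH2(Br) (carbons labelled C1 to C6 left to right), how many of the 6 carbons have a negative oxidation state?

2

Count +1 for every bond to an atom more electronegative than carbon and −1 for every bond to one less electronegative; C–C bonds are 0. Tallying each carbon:
C1: 1C, 1H, 1I, 1B → 0 − 1 + 1 − 1 = -1
C2: 2C, 2O → 0 + 2 = +2
C3: 2C, 1N, 1Cl → 0 + 1 + 1 = +2
C4: 2C, 1H, 1O → 0 − 1 + 1 = 0
C5: 2C, 1N, 1Br → 0 + 1 + 1 = +2
C6: 1C, 2H, 1Br → 0 − 2 + 1 = -1
2 carbons (C1, C6) meet the condition.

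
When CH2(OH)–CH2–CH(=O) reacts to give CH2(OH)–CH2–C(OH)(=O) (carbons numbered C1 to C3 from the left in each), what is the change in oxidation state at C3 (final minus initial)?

+2

Before: C3 has 1 bond to C, 1 bond to H, 2 bonds to O → oxidation state +1.
After: C3 has 1 bond to C, 3 bonds to O → oxidation state +3.
Δ = +3 − (+1) = +2, so this is an oxidation at C3.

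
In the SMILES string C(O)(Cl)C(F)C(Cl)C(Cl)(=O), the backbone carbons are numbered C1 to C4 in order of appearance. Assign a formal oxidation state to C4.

Bonds to more-electronegative neighbours contribute +1 each, bonds to H or metals contribute −1 each, and C–C bonds contribute 0.
C4 has one bond to C (0), one bond to Cl (+1), a double bond to O (2×+1 = +2).
Oxidation state = 0 + 1 + 2 = +3.

+3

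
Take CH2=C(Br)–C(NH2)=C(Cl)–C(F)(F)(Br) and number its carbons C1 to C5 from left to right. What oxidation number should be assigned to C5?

+3

Each bond to a more electronegative atom (O, N, halogen) counts +1, each bond to a less electronegative atom (H, metal, B, Si) counts −1, and each C–C bond counts 0.
C5 has one bond to C (0), one bond to F (+1), one bond to F (+1), one bond to Br (+1).
Oxidation state = 0 + 1 + 1 + 1 = +3.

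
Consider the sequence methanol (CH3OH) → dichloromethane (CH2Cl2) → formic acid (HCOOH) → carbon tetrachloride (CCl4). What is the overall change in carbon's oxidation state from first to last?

+6

Carbon oxidation states along the series — methanol: -2, dichloromethane: 0, formic acid: +2, carbon tetrachloride: +4.
Net change = +4 − (-2) = +6.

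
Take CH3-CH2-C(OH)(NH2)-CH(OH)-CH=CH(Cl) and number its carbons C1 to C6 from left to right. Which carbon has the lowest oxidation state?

C1

Count +1 for every bond to an atom more electronegative than carbon and −1 for every bond to one less electronegative; C–C bonds are 0. Tallying each carbon:
C1: 1C, 3H → 0 − 3 = -3
C2: 2C, 2H → 0 − 2 = -2
C3: 2C, 1O, 1N → 0 + 1 + 1 = +2
C4: 2C, 1H, 1O → 0 − 1 + 1 = 0
C5: 3C, 1H → 0 − 1 = -1
C6: 2C, 1H, 1Cl → 0 − 1 + 1 = 0
The most reduced carbon is C1 at -3.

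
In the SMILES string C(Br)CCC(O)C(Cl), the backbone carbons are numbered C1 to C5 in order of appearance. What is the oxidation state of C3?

-2

Assign +1 per bond to O/N/halogen, −1 per bond to H or an electropositive element, and 0 per bond to carbon.
C3 has one bond to C (0), one bond to C (0), one bond to H (-1), one bond to H (-1).
Oxidation state = 0 + 0 − 1 − 1 = -2.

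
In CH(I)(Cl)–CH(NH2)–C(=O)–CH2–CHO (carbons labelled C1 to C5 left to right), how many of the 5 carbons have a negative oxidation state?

Count +1 for every bond to an atom more electronegative than carbon and −1 for every bond to one less electronegative; C–C bonds are 0. Tallying each carbon:
C1: 1C, 1H, 1Cl, 1I → 0 − 1 + 1 + 1 = +1
C2: 2C, 1H, 1N → 0 − 1 + 1 = 0
C3: 2C, 2O → 0 + 2 = +2
C4: 2C, 2H → 0 − 2 = -2
C5: 1C, 1H, 2O → 0 − 1 + 2 = +1
1 carbon (C4) meets the condition.

1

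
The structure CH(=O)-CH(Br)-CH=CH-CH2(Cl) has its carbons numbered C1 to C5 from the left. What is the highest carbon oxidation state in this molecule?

Tallying each carbon's bonds:
C1: 1C, 1H, 2O → 0 − 1 + 2 = +1
C2: 2C, 1H, 1Br → 0 − 1 + 1 = 0
C3: 3C, 1H → 0 − 1 = -1
C4: 3C, 1H → 0 − 1 = -1
C5: 1C, 2H, 1Cl → 0 − 2 + 1 = -1
The highest value is +1.

+1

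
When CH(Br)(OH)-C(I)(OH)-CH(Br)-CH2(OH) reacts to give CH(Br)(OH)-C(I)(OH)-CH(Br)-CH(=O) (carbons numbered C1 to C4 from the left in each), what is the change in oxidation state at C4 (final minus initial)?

+2

Before: C4 has 1 bond to C, 2 bonds to H, 1 bond to O → oxidation state -1.
After: C4 has 1 bond to C, 1 bond to H, 2 bonds to O → oxidation state +1.
Δ = +1 − (-1) = +2, so this is an oxidation at C4.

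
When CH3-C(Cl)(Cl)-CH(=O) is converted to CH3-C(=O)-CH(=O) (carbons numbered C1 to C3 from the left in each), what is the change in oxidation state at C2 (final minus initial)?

Before: C2 has 2 bonds to C, 2 bonds to Cl → oxidation state +2.
After: C2 has 2 bonds to C, 2 bonds to O → oxidation state +2.
Δ = +2 − (+2) = 0, so no net redox change at C2.

0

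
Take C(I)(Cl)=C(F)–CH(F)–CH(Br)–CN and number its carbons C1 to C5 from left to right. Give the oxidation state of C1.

Count +1 for every bond to an atom more electronegative than carbon and −1 for every bond to one less electronegative; C–C bonds are 0.
C1 has a double bond to C (2×0 = 0), one bond to I (+1), one bond to Cl (+1).
Oxidation state = 0 + 1 + 1 = +2.

+2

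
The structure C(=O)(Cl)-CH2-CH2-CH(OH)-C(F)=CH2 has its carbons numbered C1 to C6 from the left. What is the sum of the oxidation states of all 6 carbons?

Bonds to more-electronegative neighbours contribute +1 each, bonds to H or metals contribute −1 each, and C–C bonds contribute 0. Tallying each carbon:
C1: 1C, 2O, 1Cl → 0 + 2 + 1 = +3
C2: 2C, 2H → 0 − 2 = -2
C3: 2C, 2H → 0 − 2 = -2
C4: 2C, 1H, 1O → 0 − 1 + 1 = 0
C5: 3C, 1F → 0 + 1 = +1
C6: 2C, 2H → 0 − 2 = -2
Sum = +3 − 2 − 2 + 0 + 1 − 2 = -2.

-2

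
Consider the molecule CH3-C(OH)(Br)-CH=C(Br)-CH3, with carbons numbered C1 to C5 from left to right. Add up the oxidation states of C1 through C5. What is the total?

-4

Tallying each carbon's bonds:
C1: 1C, 3H → 0 − 3 = -3
C2: 2C, 1O, 1Br → 0 + 1 + 1 = +2
C3: 3C, 1H → 0 − 1 = -1
C4: 3C, 1Br → 0 + 1 = +1
C5: 1C, 3H → 0 − 3 = -3
Sum = -3 + 2 − 1 + 1 − 3 = -4.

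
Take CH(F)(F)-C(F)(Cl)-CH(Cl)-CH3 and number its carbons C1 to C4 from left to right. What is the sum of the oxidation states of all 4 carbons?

Each bond to a more electronegative atom (O, N, halogen) counts +1, each bond to a less electronegative atom (H, metal, B, Si) counts −1, and each C–C bond counts 0. Tallying each carbon:
C1: 1C, 1H, 2F → 0 − 1 + 2 = +1
C2: 2C, 1F, 1Cl → 0 + 1 + 1 = +2
C3: 2C, 1H, 1Cl → 0 − 1 + 1 = 0
C4: 1C, 3H → 0 − 3 = -3
Sum = +1 + 2 + 0 − 3 = 0.

0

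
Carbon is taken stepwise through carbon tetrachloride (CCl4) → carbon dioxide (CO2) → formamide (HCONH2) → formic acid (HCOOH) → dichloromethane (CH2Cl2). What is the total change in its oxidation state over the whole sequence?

-4

Carbon oxidation states along the series — carbon tetrachloride: +4, carbon dioxide: +4, formamide: +2, formic acid: +2, dichloromethane: 0.
Net change = 0 − (+4) = -4.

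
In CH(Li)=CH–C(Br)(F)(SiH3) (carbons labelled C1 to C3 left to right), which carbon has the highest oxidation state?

C3

Each bond to a more electronegative atom (O, N, halogen) counts +1, each bond to a less electronegative atom (H, metal, B, Si) counts −1, and each C–C bond counts 0. Tallying each carbon:
C1: 2C, 1H, 1Li → 0 − 1 − 1 = -2
C2: 3C, 1H → 0 − 1 = -1
C3: 1C, 1F, 1Br, 1Si → 0 + 1 + 1 − 1 = +1
The most oxidised carbon is C3 at +1.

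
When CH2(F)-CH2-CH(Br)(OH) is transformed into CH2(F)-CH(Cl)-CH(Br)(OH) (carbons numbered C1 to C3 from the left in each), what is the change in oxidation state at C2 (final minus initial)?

+2

Before: C2 has 2 bonds to C, 2 bonds to H → oxidation state -2.
After: C2 has 2 bonds to C, 1 bond to H, 1 bond to Cl → oxidation state 0.
Δ = 0 − (-2) = +2, so this is an oxidation at C2.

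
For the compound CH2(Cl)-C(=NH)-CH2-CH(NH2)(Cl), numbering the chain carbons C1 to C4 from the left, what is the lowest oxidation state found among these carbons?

Assign +1 per bond to O/N/halogen, −1 per bond to H or an electropositive element, and 0 per bond to carbon. Tallying each carbon:
C1: 1C, 2H, 1Cl → 0 − 2 + 1 = -1
C2: 2C, 2N → 0 + 2 = +2
C3: 2C, 2H → 0 − 2 = -2
C4: 1C, 1H, 1N, 1Cl → 0 − 1 + 1 + 1 = +1
The lowest value is -2.

-2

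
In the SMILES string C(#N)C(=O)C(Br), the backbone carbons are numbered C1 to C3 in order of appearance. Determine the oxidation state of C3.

-1

Count +1 for every bond to an atom more electronegative than carbon and −1 for every bond to one less electronegative; C–C bonds are 0.
C3 has one bond to C (0), one bond to H (-1), one bond to H (-1), one bond to Br (+1).
Oxidation state = 0 − 1 − 1 + 1 = -1.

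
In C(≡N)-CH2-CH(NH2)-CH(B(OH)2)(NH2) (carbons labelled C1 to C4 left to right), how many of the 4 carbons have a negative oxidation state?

2

Tallying each carbon's bonds:
C1: 1C, 3N → 0 + 3 = +3
C2: 2C, 2H → 0 − 2 = -2
C3: 2C, 1H, 1N → 0 − 1 + 1 = 0
C4: 1C, 1H, 1N, 1B → 0 − 1 + 1 − 1 = -1
2 carbons (C2, C4) meet the condition.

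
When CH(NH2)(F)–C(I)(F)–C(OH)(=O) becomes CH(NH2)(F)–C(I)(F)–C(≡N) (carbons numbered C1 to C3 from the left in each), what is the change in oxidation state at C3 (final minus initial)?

0

Before: C3 has 1 bond to C, 3 bonds to O → oxidation state +3.
After: C3 has 1 bond to C, 3 bonds to N → oxidation state +3.
Δ = +3 − (+3) = 0, so no net redox change at C3.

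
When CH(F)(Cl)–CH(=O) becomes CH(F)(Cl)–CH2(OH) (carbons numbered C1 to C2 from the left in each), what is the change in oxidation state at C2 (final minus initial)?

-2

Before: C2 has 1 bond to C, 1 bond to H, 2 bonds to O → oxidation state +1.
After: C2 has 1 bond to C, 2 bonds to H, 1 bond to O → oxidation state -1.
Δ = -1 − (+1) = -2, so this is a reduction at C2.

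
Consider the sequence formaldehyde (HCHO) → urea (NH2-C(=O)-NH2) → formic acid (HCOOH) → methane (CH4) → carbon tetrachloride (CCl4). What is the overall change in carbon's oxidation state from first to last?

+4

Carbon oxidation states along the series — formaldehyde: 0, urea: +4, formic acid: +2, methane: -4, carbon tetrachloride: +4.
Net change = +4 − (0) = +4.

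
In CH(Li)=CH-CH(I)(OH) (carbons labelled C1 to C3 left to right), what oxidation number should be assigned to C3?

+1

Each bond to a more electronegative atom (O, N, halogen) counts +1, each bond to a less electronegative atom (H, metal, B, Si) counts −1, and each C–C bond counts 0.
C3 has one bond to C (0), one bond to I (+1), one bond to O (+1), one bond to H (-1).
Oxidation state = 0 + 1 + 1 − 1 = +1.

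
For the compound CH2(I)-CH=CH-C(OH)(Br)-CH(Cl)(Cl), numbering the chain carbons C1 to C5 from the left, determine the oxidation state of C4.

C4 has one bond to C (0), one bond to C (0), one bond to O (+1), one bond to Br (+1).
Oxidation state = 0 + 0 + 1 + 1 = +2.

+2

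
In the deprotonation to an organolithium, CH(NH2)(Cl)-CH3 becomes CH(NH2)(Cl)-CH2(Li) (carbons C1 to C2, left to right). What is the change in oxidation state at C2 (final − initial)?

0

Before: C2 has 1 bond to C, 3 bonds to H → oxidation state -3.
After: C2 has 1 bond to C, 2 bonds to H, 1 bond to Li → oxidation state -3.
Δ = -3 − (-3) = 0, so no net redox change at C2.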